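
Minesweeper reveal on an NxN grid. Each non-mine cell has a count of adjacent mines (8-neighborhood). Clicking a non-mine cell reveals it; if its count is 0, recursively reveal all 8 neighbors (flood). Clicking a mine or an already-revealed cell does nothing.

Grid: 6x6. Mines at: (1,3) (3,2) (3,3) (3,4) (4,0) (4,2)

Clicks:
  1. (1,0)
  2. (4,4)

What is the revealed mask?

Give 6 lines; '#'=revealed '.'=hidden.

Click 1 (1,0) count=0: revealed 11 new [(0,0) (0,1) (0,2) (1,0) (1,1) (1,2) (2,0) (2,1) (2,2) (3,0) (3,1)] -> total=11
Click 2 (4,4) count=2: revealed 1 new [(4,4)] -> total=12

Answer: ###...
###...
###...
##....
....#.
......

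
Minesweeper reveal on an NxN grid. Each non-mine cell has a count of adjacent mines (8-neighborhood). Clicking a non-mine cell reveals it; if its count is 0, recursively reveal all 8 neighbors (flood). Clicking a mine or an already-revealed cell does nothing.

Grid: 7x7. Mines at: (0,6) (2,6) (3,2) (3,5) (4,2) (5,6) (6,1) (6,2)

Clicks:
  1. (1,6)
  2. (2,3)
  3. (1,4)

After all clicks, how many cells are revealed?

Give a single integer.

Answer: 25

Derivation:
Click 1 (1,6) count=2: revealed 1 new [(1,6)] -> total=1
Click 2 (2,3) count=1: revealed 1 new [(2,3)] -> total=2
Click 3 (1,4) count=0: revealed 23 new [(0,0) (0,1) (0,2) (0,3) (0,4) (0,5) (1,0) (1,1) (1,2) (1,3) (1,4) (1,5) (2,0) (2,1) (2,2) (2,4) (2,5) (3,0) (3,1) (4,0) (4,1) (5,0) (5,1)] -> total=25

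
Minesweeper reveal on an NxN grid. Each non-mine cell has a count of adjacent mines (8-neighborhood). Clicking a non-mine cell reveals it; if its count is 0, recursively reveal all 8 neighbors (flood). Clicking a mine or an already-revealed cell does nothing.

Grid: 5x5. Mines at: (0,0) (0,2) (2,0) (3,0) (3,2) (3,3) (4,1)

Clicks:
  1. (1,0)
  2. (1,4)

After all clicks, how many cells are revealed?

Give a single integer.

Click 1 (1,0) count=2: revealed 1 new [(1,0)] -> total=1
Click 2 (1,4) count=0: revealed 6 new [(0,3) (0,4) (1,3) (1,4) (2,3) (2,4)] -> total=7

Answer: 7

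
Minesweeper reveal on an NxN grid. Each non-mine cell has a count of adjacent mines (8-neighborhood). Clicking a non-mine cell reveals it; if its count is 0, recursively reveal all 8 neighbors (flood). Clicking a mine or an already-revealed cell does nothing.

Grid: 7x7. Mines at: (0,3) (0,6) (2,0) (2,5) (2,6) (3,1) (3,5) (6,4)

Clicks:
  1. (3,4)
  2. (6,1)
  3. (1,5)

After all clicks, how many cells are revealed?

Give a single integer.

Answer: 24

Derivation:
Click 1 (3,4) count=2: revealed 1 new [(3,4)] -> total=1
Click 2 (6,1) count=0: revealed 22 new [(1,2) (1,3) (1,4) (2,2) (2,3) (2,4) (3,2) (3,3) (4,0) (4,1) (4,2) (4,3) (4,4) (5,0) (5,1) (5,2) (5,3) (5,4) (6,0) (6,1) (6,2) (6,3)] -> total=23
Click 3 (1,5) count=3: revealed 1 new [(1,5)] -> total=24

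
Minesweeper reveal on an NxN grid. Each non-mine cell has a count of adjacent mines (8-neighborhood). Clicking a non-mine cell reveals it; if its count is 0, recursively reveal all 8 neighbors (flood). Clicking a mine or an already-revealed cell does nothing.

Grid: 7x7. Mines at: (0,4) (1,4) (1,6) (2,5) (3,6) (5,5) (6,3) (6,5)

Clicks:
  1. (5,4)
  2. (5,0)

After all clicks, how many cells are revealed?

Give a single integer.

Click 1 (5,4) count=3: revealed 1 new [(5,4)] -> total=1
Click 2 (5,0) count=0: revealed 30 new [(0,0) (0,1) (0,2) (0,3) (1,0) (1,1) (1,2) (1,3) (2,0) (2,1) (2,2) (2,3) (2,4) (3,0) (3,1) (3,2) (3,3) (3,4) (4,0) (4,1) (4,2) (4,3) (4,4) (5,0) (5,1) (5,2) (5,3) (6,0) (6,1) (6,2)] -> total=31

Answer: 31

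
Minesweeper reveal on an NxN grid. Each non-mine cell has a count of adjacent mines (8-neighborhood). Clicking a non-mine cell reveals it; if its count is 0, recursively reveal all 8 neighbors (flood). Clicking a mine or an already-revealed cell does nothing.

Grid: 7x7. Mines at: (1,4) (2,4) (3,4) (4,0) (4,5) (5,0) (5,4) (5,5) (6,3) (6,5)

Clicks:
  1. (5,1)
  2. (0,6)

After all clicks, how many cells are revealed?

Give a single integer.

Click 1 (5,1) count=2: revealed 1 new [(5,1)] -> total=1
Click 2 (0,6) count=0: revealed 8 new [(0,5) (0,6) (1,5) (1,6) (2,5) (2,6) (3,5) (3,6)] -> total=9

Answer: 9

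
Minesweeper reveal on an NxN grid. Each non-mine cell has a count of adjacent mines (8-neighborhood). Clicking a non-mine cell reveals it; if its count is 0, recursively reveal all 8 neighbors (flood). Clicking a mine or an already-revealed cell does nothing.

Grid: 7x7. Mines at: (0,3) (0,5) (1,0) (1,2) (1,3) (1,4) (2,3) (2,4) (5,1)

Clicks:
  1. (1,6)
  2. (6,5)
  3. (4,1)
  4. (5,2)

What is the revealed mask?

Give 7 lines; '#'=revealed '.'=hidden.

Click 1 (1,6) count=1: revealed 1 new [(1,6)] -> total=1
Click 2 (6,5) count=0: revealed 23 new [(1,5) (2,5) (2,6) (3,2) (3,3) (3,4) (3,5) (3,6) (4,2) (4,3) (4,4) (4,5) (4,6) (5,2) (5,3) (5,4) (5,5) (5,6) (6,2) (6,3) (6,4) (6,5) (6,6)] -> total=24
Click 3 (4,1) count=1: revealed 1 new [(4,1)] -> total=25
Click 4 (5,2) count=1: revealed 0 new [(none)] -> total=25

Answer: .......
.....##
.....##
..#####
.######
..#####
..#####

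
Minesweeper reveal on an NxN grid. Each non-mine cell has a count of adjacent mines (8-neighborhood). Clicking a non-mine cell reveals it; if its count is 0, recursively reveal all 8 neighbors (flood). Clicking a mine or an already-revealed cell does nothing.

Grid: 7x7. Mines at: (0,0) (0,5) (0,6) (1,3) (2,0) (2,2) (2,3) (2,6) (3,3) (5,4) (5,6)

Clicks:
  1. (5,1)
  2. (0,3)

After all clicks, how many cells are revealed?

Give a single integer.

Click 1 (5,1) count=0: revealed 15 new [(3,0) (3,1) (3,2) (4,0) (4,1) (4,2) (4,3) (5,0) (5,1) (5,2) (5,3) (6,0) (6,1) (6,2) (6,3)] -> total=15
Click 2 (0,3) count=1: revealed 1 new [(0,3)] -> total=16

Answer: 16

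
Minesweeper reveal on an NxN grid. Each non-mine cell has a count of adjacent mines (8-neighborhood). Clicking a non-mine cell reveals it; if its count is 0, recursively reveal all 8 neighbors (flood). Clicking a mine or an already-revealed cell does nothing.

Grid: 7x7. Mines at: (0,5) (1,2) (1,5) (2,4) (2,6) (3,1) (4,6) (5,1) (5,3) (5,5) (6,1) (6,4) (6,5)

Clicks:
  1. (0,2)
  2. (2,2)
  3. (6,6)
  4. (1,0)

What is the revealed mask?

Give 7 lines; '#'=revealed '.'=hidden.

Answer: ###....
##.....
###....
.......
.......
.......
......#

Derivation:
Click 1 (0,2) count=1: revealed 1 new [(0,2)] -> total=1
Click 2 (2,2) count=2: revealed 1 new [(2,2)] -> total=2
Click 3 (6,6) count=2: revealed 1 new [(6,6)] -> total=3
Click 4 (1,0) count=0: revealed 6 new [(0,0) (0,1) (1,0) (1,1) (2,0) (2,1)] -> total=9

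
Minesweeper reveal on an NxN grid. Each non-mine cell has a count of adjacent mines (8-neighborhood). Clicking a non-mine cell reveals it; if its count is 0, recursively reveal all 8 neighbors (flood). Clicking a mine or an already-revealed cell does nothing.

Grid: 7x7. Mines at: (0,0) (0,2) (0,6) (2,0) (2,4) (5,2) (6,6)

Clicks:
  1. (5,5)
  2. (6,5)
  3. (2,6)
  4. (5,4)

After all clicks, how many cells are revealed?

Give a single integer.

Click 1 (5,5) count=1: revealed 1 new [(5,5)] -> total=1
Click 2 (6,5) count=1: revealed 1 new [(6,5)] -> total=2
Click 3 (2,6) count=0: revealed 17 new [(1,5) (1,6) (2,5) (2,6) (3,3) (3,4) (3,5) (3,6) (4,3) (4,4) (4,5) (4,6) (5,3) (5,4) (5,6) (6,3) (6,4)] -> total=19
Click 4 (5,4) count=0: revealed 0 new [(none)] -> total=19

Answer: 19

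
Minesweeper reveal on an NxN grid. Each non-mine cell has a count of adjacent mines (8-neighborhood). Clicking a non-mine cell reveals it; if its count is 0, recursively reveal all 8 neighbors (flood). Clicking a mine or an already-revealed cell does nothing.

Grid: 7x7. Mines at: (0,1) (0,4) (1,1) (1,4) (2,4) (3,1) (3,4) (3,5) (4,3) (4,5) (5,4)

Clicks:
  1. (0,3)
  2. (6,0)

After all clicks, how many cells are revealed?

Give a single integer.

Answer: 12

Derivation:
Click 1 (0,3) count=2: revealed 1 new [(0,3)] -> total=1
Click 2 (6,0) count=0: revealed 11 new [(4,0) (4,1) (4,2) (5,0) (5,1) (5,2) (5,3) (6,0) (6,1) (6,2) (6,3)] -> total=12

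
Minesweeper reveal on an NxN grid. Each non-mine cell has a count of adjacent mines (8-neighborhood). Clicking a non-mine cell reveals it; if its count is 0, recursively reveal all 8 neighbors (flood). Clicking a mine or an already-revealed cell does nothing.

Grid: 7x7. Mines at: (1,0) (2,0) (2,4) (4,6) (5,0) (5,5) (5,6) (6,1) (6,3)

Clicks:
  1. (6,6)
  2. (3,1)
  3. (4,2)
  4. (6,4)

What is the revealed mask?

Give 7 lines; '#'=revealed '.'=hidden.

Answer: .######
.######
.###.##
.######
.####..
.####..
....#.#

Derivation:
Click 1 (6,6) count=2: revealed 1 new [(6,6)] -> total=1
Click 2 (3,1) count=1: revealed 1 new [(3,1)] -> total=2
Click 3 (4,2) count=0: revealed 30 new [(0,1) (0,2) (0,3) (0,4) (0,5) (0,6) (1,1) (1,2) (1,3) (1,4) (1,5) (1,6) (2,1) (2,2) (2,3) (2,5) (2,6) (3,2) (3,3) (3,4) (3,5) (3,6) (4,1) (4,2) (4,3) (4,4) (5,1) (5,2) (5,3) (5,4)] -> total=32
Click 4 (6,4) count=2: revealed 1 new [(6,4)] -> total=33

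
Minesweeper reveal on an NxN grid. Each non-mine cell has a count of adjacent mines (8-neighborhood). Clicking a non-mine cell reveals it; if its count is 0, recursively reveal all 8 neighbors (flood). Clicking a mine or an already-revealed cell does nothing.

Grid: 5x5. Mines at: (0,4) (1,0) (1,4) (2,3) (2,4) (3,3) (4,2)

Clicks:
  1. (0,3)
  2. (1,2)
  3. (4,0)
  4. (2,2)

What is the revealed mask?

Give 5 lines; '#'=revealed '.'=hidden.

Click 1 (0,3) count=2: revealed 1 new [(0,3)] -> total=1
Click 2 (1,2) count=1: revealed 1 new [(1,2)] -> total=2
Click 3 (4,0) count=0: revealed 6 new [(2,0) (2,1) (3,0) (3,1) (4,0) (4,1)] -> total=8
Click 4 (2,2) count=2: revealed 1 new [(2,2)] -> total=9

Answer: ...#.
..#..
###..
##...
##...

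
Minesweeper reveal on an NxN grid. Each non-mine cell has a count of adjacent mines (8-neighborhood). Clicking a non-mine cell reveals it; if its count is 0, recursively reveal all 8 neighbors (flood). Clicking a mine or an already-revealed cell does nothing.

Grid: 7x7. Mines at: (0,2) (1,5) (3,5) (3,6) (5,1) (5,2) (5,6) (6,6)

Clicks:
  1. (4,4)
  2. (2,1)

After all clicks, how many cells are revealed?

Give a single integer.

Answer: 22

Derivation:
Click 1 (4,4) count=1: revealed 1 new [(4,4)] -> total=1
Click 2 (2,1) count=0: revealed 21 new [(0,0) (0,1) (1,0) (1,1) (1,2) (1,3) (1,4) (2,0) (2,1) (2,2) (2,3) (2,4) (3,0) (3,1) (3,2) (3,3) (3,4) (4,0) (4,1) (4,2) (4,3)] -> total=22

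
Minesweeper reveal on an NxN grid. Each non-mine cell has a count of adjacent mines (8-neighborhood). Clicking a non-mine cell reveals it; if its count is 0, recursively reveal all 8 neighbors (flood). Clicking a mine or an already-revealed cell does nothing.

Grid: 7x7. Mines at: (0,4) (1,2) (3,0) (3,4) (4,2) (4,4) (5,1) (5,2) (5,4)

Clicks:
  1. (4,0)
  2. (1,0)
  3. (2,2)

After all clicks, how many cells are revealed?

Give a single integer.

Answer: 8

Derivation:
Click 1 (4,0) count=2: revealed 1 new [(4,0)] -> total=1
Click 2 (1,0) count=0: revealed 6 new [(0,0) (0,1) (1,0) (1,1) (2,0) (2,1)] -> total=7
Click 3 (2,2) count=1: revealed 1 new [(2,2)] -> total=8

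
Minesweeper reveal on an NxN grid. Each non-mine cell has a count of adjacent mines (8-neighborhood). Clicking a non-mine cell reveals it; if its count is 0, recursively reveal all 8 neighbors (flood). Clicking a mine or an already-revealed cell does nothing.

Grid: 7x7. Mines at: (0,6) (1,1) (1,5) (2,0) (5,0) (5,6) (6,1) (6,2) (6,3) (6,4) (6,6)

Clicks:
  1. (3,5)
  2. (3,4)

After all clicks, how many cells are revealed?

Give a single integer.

Click 1 (3,5) count=0: revealed 29 new [(0,2) (0,3) (0,4) (1,2) (1,3) (1,4) (2,1) (2,2) (2,3) (2,4) (2,5) (2,6) (3,1) (3,2) (3,3) (3,4) (3,5) (3,6) (4,1) (4,2) (4,3) (4,4) (4,5) (4,6) (5,1) (5,2) (5,3) (5,4) (5,5)] -> total=29
Click 2 (3,4) count=0: revealed 0 new [(none)] -> total=29

Answer: 29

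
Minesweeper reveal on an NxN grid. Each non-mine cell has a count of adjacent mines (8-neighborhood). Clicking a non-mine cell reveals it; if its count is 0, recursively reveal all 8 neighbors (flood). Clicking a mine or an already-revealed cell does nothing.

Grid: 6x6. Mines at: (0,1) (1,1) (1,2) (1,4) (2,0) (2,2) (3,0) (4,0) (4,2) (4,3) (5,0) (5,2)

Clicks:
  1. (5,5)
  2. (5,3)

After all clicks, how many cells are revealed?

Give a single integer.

Answer: 9

Derivation:
Click 1 (5,5) count=0: revealed 8 new [(2,4) (2,5) (3,4) (3,5) (4,4) (4,5) (5,4) (5,5)] -> total=8
Click 2 (5,3) count=3: revealed 1 new [(5,3)] -> total=9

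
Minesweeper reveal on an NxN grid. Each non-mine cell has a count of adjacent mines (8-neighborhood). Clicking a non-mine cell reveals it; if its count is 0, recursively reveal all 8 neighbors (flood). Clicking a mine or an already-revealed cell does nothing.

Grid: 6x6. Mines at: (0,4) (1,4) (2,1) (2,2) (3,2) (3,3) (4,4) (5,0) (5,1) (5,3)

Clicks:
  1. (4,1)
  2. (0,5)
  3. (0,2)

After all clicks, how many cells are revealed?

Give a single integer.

Click 1 (4,1) count=3: revealed 1 new [(4,1)] -> total=1
Click 2 (0,5) count=2: revealed 1 new [(0,5)] -> total=2
Click 3 (0,2) count=0: revealed 8 new [(0,0) (0,1) (0,2) (0,3) (1,0) (1,1) (1,2) (1,3)] -> total=10

Answer: 10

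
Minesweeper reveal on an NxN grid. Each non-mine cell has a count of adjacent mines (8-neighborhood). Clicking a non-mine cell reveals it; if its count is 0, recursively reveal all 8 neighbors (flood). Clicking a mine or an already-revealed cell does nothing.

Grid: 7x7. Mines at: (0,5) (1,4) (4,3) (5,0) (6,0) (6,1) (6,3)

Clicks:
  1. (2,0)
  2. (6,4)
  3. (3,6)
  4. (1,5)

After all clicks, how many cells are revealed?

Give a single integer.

Answer: 36

Derivation:
Click 1 (2,0) count=0: revealed 19 new [(0,0) (0,1) (0,2) (0,3) (1,0) (1,1) (1,2) (1,3) (2,0) (2,1) (2,2) (2,3) (3,0) (3,1) (3,2) (3,3) (4,0) (4,1) (4,2)] -> total=19
Click 2 (6,4) count=1: revealed 1 new [(6,4)] -> total=20
Click 3 (3,6) count=0: revealed 16 new [(1,5) (1,6) (2,4) (2,5) (2,6) (3,4) (3,5) (3,6) (4,4) (4,5) (4,6) (5,4) (5,5) (5,6) (6,5) (6,6)] -> total=36
Click 4 (1,5) count=2: revealed 0 new [(none)] -> total=36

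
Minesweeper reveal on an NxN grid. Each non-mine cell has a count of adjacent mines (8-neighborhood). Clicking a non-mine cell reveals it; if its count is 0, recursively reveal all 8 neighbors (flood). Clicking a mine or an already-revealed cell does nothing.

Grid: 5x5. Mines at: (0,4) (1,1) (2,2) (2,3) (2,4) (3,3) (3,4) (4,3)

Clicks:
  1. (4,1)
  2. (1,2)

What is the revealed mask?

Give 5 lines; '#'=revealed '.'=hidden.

Click 1 (4,1) count=0: revealed 8 new [(2,0) (2,1) (3,0) (3,1) (3,2) (4,0) (4,1) (4,2)] -> total=8
Click 2 (1,2) count=3: revealed 1 new [(1,2)] -> total=9

Answer: .....
..#..
##...
###..
###..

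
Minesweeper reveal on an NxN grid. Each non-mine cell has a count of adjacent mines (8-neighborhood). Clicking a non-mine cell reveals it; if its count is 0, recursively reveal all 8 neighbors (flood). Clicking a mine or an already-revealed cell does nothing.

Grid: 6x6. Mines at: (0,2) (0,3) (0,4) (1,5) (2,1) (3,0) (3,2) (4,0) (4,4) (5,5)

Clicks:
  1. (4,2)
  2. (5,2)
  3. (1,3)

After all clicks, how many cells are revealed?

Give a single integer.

Click 1 (4,2) count=1: revealed 1 new [(4,2)] -> total=1
Click 2 (5,2) count=0: revealed 5 new [(4,1) (4,3) (5,1) (5,2) (5,3)] -> total=6
Click 3 (1,3) count=3: revealed 1 new [(1,3)] -> total=7

Answer: 7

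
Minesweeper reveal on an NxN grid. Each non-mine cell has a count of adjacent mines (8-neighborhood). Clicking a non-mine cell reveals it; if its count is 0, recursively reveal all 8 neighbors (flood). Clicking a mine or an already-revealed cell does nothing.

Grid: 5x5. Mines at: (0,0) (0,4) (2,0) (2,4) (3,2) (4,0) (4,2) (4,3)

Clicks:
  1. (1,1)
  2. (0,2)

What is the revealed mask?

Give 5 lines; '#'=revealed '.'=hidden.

Answer: .###.
.###.
.###.
.....
.....

Derivation:
Click 1 (1,1) count=2: revealed 1 new [(1,1)] -> total=1
Click 2 (0,2) count=0: revealed 8 new [(0,1) (0,2) (0,3) (1,2) (1,3) (2,1) (2,2) (2,3)] -> total=9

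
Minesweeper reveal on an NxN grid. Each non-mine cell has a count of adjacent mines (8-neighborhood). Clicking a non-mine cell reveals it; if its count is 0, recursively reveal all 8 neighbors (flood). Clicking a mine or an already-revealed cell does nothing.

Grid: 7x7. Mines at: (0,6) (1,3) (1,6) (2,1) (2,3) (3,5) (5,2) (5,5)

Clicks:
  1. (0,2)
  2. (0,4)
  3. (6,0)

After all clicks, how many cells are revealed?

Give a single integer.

Answer: 10

Derivation:
Click 1 (0,2) count=1: revealed 1 new [(0,2)] -> total=1
Click 2 (0,4) count=1: revealed 1 new [(0,4)] -> total=2
Click 3 (6,0) count=0: revealed 8 new [(3,0) (3,1) (4,0) (4,1) (5,0) (5,1) (6,0) (6,1)] -> total=10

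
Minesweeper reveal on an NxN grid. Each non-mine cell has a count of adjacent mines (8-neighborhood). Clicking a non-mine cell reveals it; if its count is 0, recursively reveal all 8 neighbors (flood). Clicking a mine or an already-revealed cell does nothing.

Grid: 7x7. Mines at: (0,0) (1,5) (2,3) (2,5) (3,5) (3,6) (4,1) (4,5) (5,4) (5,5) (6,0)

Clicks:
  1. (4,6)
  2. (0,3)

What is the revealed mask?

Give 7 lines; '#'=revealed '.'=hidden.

Answer: .####..
.####..
.......
.......
......#
.......
.......

Derivation:
Click 1 (4,6) count=4: revealed 1 new [(4,6)] -> total=1
Click 2 (0,3) count=0: revealed 8 new [(0,1) (0,2) (0,3) (0,4) (1,1) (1,2) (1,3) (1,4)] -> total=9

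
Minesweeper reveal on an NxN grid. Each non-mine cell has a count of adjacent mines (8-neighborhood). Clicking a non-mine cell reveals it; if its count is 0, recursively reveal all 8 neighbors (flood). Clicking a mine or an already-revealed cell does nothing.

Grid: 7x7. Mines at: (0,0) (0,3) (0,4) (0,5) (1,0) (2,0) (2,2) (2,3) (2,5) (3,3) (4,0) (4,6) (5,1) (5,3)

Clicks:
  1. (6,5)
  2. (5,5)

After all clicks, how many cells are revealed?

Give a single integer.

Answer: 6

Derivation:
Click 1 (6,5) count=0: revealed 6 new [(5,4) (5,5) (5,6) (6,4) (6,5) (6,6)] -> total=6
Click 2 (5,5) count=1: revealed 0 new [(none)] -> total=6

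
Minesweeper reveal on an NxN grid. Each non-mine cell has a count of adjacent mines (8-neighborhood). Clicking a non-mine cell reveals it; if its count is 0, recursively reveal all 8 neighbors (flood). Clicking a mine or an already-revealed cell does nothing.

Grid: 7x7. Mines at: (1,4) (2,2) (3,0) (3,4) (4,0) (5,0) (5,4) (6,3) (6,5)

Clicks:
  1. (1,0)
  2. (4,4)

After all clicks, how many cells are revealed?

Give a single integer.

Answer: 11

Derivation:
Click 1 (1,0) count=0: revealed 10 new [(0,0) (0,1) (0,2) (0,3) (1,0) (1,1) (1,2) (1,3) (2,0) (2,1)] -> total=10
Click 2 (4,4) count=2: revealed 1 new [(4,4)] -> total=11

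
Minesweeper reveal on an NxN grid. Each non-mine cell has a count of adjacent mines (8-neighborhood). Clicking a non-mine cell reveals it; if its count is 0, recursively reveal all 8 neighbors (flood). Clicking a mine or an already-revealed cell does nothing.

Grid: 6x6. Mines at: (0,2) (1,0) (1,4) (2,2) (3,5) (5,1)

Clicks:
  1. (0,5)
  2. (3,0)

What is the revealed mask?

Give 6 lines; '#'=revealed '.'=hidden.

Click 1 (0,5) count=1: revealed 1 new [(0,5)] -> total=1
Click 2 (3,0) count=0: revealed 6 new [(2,0) (2,1) (3,0) (3,1) (4,0) (4,1)] -> total=7

Answer: .....#
......
##....
##....
##....
......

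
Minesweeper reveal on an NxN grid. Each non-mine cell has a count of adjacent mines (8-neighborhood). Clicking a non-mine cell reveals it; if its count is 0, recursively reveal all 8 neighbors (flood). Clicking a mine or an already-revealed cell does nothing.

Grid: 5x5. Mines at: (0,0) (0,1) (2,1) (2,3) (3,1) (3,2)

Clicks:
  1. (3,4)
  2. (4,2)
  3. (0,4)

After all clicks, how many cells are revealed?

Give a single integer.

Click 1 (3,4) count=1: revealed 1 new [(3,4)] -> total=1
Click 2 (4,2) count=2: revealed 1 new [(4,2)] -> total=2
Click 3 (0,4) count=0: revealed 6 new [(0,2) (0,3) (0,4) (1,2) (1,3) (1,4)] -> total=8

Answer: 8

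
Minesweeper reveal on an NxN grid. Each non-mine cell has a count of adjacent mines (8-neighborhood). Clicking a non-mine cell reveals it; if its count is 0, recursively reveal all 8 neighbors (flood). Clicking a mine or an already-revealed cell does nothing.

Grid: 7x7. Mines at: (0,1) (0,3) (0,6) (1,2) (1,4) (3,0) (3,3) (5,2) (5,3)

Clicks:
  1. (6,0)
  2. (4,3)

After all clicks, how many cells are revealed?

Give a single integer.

Answer: 7

Derivation:
Click 1 (6,0) count=0: revealed 6 new [(4,0) (4,1) (5,0) (5,1) (6,0) (6,1)] -> total=6
Click 2 (4,3) count=3: revealed 1 new [(4,3)] -> total=7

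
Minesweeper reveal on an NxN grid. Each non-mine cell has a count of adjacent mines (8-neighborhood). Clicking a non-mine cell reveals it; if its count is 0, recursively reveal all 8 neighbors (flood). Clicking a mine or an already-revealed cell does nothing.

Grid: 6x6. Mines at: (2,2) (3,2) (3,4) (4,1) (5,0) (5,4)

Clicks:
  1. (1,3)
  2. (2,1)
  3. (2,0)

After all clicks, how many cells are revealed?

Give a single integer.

Click 1 (1,3) count=1: revealed 1 new [(1,3)] -> total=1
Click 2 (2,1) count=2: revealed 1 new [(2,1)] -> total=2
Click 3 (2,0) count=0: revealed 17 new [(0,0) (0,1) (0,2) (0,3) (0,4) (0,5) (1,0) (1,1) (1,2) (1,4) (1,5) (2,0) (2,3) (2,4) (2,5) (3,0) (3,1)] -> total=19

Answer: 19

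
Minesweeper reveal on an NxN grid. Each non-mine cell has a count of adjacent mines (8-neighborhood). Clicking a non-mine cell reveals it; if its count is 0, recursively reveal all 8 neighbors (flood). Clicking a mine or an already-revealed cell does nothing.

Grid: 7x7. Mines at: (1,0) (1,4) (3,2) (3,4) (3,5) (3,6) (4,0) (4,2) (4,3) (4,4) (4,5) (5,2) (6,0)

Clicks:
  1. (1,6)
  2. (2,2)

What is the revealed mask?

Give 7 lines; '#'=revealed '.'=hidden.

Click 1 (1,6) count=0: revealed 6 new [(0,5) (0,6) (1,5) (1,6) (2,5) (2,6)] -> total=6
Click 2 (2,2) count=1: revealed 1 new [(2,2)] -> total=7

Answer: .....##
.....##
..#..##
.......
.......
.......
.......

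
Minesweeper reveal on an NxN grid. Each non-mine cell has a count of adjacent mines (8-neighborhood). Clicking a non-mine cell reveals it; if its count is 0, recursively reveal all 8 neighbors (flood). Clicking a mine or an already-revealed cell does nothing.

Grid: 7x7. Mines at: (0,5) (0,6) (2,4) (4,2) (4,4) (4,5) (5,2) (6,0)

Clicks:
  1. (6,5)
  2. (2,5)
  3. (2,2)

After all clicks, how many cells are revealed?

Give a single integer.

Click 1 (6,5) count=0: revealed 8 new [(5,3) (5,4) (5,5) (5,6) (6,3) (6,4) (6,5) (6,6)] -> total=8
Click 2 (2,5) count=1: revealed 1 new [(2,5)] -> total=9
Click 3 (2,2) count=0: revealed 22 new [(0,0) (0,1) (0,2) (0,3) (0,4) (1,0) (1,1) (1,2) (1,3) (1,4) (2,0) (2,1) (2,2) (2,3) (3,0) (3,1) (3,2) (3,3) (4,0) (4,1) (5,0) (5,1)] -> total=31

Answer: 31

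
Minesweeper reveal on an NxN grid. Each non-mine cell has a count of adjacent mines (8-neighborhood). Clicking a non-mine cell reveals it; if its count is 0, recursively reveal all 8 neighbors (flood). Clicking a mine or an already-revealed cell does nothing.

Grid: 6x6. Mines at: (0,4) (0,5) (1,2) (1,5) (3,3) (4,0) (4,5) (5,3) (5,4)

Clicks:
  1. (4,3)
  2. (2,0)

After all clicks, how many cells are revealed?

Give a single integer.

Answer: 9

Derivation:
Click 1 (4,3) count=3: revealed 1 new [(4,3)] -> total=1
Click 2 (2,0) count=0: revealed 8 new [(0,0) (0,1) (1,0) (1,1) (2,0) (2,1) (3,0) (3,1)] -> total=9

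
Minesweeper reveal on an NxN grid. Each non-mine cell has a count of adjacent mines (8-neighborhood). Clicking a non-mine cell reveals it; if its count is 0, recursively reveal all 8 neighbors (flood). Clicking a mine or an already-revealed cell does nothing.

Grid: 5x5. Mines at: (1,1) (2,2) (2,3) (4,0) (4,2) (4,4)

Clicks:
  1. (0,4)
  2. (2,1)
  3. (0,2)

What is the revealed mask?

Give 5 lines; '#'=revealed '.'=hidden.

Answer: ..###
..###
.#...
.....
.....

Derivation:
Click 1 (0,4) count=0: revealed 6 new [(0,2) (0,3) (0,4) (1,2) (1,3) (1,4)] -> total=6
Click 2 (2,1) count=2: revealed 1 new [(2,1)] -> total=7
Click 3 (0,2) count=1: revealed 0 new [(none)] -> total=7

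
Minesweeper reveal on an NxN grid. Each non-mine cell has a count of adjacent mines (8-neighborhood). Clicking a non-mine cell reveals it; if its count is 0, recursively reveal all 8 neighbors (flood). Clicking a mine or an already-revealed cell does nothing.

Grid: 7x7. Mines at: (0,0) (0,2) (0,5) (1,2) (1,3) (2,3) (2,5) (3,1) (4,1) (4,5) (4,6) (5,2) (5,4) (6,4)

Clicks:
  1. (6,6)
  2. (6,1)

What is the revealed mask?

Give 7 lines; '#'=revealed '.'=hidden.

Answer: .......
.......
.......
.......
.......
.....##
.#...##

Derivation:
Click 1 (6,6) count=0: revealed 4 new [(5,5) (5,6) (6,5) (6,6)] -> total=4
Click 2 (6,1) count=1: revealed 1 new [(6,1)] -> total=5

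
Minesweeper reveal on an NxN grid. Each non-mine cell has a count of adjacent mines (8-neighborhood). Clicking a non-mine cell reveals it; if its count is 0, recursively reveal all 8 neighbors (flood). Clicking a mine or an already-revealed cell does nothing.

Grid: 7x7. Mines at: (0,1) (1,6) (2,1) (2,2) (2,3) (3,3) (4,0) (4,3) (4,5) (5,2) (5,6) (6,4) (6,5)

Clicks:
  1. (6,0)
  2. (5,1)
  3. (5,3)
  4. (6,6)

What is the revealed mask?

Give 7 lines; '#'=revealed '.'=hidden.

Click 1 (6,0) count=0: revealed 4 new [(5,0) (5,1) (6,0) (6,1)] -> total=4
Click 2 (5,1) count=2: revealed 0 new [(none)] -> total=4
Click 3 (5,3) count=3: revealed 1 new [(5,3)] -> total=5
Click 4 (6,6) count=2: revealed 1 new [(6,6)] -> total=6

Answer: .......
.......
.......
.......
.......
##.#...
##....#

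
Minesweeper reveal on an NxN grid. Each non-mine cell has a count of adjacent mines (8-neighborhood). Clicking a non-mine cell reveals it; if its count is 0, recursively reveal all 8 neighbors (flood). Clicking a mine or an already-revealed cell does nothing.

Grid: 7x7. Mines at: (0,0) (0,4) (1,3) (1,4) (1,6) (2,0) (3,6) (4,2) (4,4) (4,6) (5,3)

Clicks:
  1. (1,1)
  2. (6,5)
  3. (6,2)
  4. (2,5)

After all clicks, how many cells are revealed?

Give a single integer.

Answer: 9

Derivation:
Click 1 (1,1) count=2: revealed 1 new [(1,1)] -> total=1
Click 2 (6,5) count=0: revealed 6 new [(5,4) (5,5) (5,6) (6,4) (6,5) (6,6)] -> total=7
Click 3 (6,2) count=1: revealed 1 new [(6,2)] -> total=8
Click 4 (2,5) count=3: revealed 1 new [(2,5)] -> total=9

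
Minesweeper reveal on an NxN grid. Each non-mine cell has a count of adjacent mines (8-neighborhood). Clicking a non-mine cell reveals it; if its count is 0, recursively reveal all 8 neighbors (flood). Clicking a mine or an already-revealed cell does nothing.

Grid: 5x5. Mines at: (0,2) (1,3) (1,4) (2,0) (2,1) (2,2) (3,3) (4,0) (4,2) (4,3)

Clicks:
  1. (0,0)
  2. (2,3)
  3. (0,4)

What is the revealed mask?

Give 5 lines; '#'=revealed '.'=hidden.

Click 1 (0,0) count=0: revealed 4 new [(0,0) (0,1) (1,0) (1,1)] -> total=4
Click 2 (2,3) count=4: revealed 1 new [(2,3)] -> total=5
Click 3 (0,4) count=2: revealed 1 new [(0,4)] -> total=6

Answer: ##..#
##...
...#.
.....
.....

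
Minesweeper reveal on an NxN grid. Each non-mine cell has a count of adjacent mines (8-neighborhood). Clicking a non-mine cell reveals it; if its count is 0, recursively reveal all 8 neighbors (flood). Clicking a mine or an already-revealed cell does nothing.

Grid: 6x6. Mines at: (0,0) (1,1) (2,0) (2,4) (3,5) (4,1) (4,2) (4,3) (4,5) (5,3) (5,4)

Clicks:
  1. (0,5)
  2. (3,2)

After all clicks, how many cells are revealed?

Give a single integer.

Answer: 9

Derivation:
Click 1 (0,5) count=0: revealed 8 new [(0,2) (0,3) (0,4) (0,5) (1,2) (1,3) (1,4) (1,5)] -> total=8
Click 2 (3,2) count=3: revealed 1 new [(3,2)] -> total=9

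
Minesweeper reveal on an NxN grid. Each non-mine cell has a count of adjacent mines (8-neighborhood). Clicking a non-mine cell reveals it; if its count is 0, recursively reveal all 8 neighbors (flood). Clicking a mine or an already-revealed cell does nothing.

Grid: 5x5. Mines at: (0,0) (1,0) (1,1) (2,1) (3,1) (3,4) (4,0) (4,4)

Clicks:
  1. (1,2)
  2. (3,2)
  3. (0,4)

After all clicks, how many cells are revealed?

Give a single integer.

Click 1 (1,2) count=2: revealed 1 new [(1,2)] -> total=1
Click 2 (3,2) count=2: revealed 1 new [(3,2)] -> total=2
Click 3 (0,4) count=0: revealed 8 new [(0,2) (0,3) (0,4) (1,3) (1,4) (2,2) (2,3) (2,4)] -> total=10

Answer: 10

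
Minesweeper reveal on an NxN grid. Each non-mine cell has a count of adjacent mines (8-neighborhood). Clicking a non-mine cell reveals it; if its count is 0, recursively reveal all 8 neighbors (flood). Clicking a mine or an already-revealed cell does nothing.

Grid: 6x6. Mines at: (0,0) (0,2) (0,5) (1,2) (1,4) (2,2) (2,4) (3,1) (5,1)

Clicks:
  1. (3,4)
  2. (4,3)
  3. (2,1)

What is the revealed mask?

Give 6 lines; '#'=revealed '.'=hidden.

Answer: ......
......
.#....
..####
..####
..####

Derivation:
Click 1 (3,4) count=1: revealed 1 new [(3,4)] -> total=1
Click 2 (4,3) count=0: revealed 11 new [(3,2) (3,3) (3,5) (4,2) (4,3) (4,4) (4,5) (5,2) (5,3) (5,4) (5,5)] -> total=12
Click 3 (2,1) count=3: revealed 1 new [(2,1)] -> total=13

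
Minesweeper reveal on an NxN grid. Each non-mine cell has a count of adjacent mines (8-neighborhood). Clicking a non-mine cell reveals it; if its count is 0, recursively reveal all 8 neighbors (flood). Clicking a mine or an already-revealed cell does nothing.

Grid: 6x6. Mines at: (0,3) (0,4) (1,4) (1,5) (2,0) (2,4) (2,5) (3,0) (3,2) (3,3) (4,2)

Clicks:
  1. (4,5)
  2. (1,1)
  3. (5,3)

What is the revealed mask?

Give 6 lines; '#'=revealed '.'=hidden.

Click 1 (4,5) count=0: revealed 8 new [(3,4) (3,5) (4,3) (4,4) (4,5) (5,3) (5,4) (5,5)] -> total=8
Click 2 (1,1) count=1: revealed 1 new [(1,1)] -> total=9
Click 3 (5,3) count=1: revealed 0 new [(none)] -> total=9

Answer: ......
.#....
......
....##
...###
...###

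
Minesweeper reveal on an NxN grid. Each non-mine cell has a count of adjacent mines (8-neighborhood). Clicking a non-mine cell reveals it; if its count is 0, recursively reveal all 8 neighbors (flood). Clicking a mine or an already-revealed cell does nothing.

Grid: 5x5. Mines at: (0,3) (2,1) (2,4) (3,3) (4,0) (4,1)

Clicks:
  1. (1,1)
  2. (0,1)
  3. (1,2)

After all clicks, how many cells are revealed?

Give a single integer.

Click 1 (1,1) count=1: revealed 1 new [(1,1)] -> total=1
Click 2 (0,1) count=0: revealed 5 new [(0,0) (0,1) (0,2) (1,0) (1,2)] -> total=6
Click 3 (1,2) count=2: revealed 0 new [(none)] -> total=6

Answer: 6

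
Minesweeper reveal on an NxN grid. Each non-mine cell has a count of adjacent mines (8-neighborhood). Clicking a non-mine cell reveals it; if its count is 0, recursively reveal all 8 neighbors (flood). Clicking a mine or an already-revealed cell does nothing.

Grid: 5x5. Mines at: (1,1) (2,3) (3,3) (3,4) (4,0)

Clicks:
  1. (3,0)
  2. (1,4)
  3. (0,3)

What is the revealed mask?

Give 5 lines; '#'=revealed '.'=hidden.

Click 1 (3,0) count=1: revealed 1 new [(3,0)] -> total=1
Click 2 (1,4) count=1: revealed 1 new [(1,4)] -> total=2
Click 3 (0,3) count=0: revealed 5 new [(0,2) (0,3) (0,4) (1,2) (1,3)] -> total=7

Answer: ..###
..###
.....
#....
.....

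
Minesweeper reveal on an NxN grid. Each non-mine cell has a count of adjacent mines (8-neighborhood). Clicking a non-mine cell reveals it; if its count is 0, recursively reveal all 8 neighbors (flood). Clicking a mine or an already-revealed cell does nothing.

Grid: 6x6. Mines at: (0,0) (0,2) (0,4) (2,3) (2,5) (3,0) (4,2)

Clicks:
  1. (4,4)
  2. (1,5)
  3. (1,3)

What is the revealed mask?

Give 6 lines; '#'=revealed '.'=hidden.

Click 1 (4,4) count=0: revealed 9 new [(3,3) (3,4) (3,5) (4,3) (4,4) (4,5) (5,3) (5,4) (5,5)] -> total=9
Click 2 (1,5) count=2: revealed 1 new [(1,5)] -> total=10
Click 3 (1,3) count=3: revealed 1 new [(1,3)] -> total=11

Answer: ......
...#.#
......
...###
...###
...###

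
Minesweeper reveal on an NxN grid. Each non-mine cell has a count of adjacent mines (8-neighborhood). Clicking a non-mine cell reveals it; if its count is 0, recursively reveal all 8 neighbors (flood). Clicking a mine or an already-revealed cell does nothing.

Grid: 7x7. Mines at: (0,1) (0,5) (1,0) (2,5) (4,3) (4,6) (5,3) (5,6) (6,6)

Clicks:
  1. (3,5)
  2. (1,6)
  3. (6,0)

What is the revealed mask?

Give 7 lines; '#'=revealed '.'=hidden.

Answer: ..###..
.####.#
#####..
######.
###....
###....
###....

Derivation:
Click 1 (3,5) count=2: revealed 1 new [(3,5)] -> total=1
Click 2 (1,6) count=2: revealed 1 new [(1,6)] -> total=2
Click 3 (6,0) count=0: revealed 26 new [(0,2) (0,3) (0,4) (1,1) (1,2) (1,3) (1,4) (2,0) (2,1) (2,2) (2,3) (2,4) (3,0) (3,1) (3,2) (3,3) (3,4) (4,0) (4,1) (4,2) (5,0) (5,1) (5,2) (6,0) (6,1) (6,2)] -> total=28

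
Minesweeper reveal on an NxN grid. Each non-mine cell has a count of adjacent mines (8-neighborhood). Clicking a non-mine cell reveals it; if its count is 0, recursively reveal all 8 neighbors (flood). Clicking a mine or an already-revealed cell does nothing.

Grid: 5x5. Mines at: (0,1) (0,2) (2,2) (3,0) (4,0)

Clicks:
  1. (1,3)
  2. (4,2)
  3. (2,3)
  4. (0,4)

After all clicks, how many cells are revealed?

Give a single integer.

Click 1 (1,3) count=2: revealed 1 new [(1,3)] -> total=1
Click 2 (4,2) count=0: revealed 13 new [(0,3) (0,4) (1,4) (2,3) (2,4) (3,1) (3,2) (3,3) (3,4) (4,1) (4,2) (4,3) (4,4)] -> total=14
Click 3 (2,3) count=1: revealed 0 new [(none)] -> total=14
Click 4 (0,4) count=0: revealed 0 new [(none)] -> total=14

Answer: 14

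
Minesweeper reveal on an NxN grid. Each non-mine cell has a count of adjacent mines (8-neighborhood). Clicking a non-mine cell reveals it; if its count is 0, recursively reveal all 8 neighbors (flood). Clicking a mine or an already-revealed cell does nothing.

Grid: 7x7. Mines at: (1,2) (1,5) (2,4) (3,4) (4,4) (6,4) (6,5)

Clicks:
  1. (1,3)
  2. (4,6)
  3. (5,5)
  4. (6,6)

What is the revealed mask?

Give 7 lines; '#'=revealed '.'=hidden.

Answer: .......
...#...
.....##
.....##
.....##
.....##
......#

Derivation:
Click 1 (1,3) count=2: revealed 1 new [(1,3)] -> total=1
Click 2 (4,6) count=0: revealed 8 new [(2,5) (2,6) (3,5) (3,6) (4,5) (4,6) (5,5) (5,6)] -> total=9
Click 3 (5,5) count=3: revealed 0 new [(none)] -> total=9
Click 4 (6,6) count=1: revealed 1 new [(6,6)] -> total=10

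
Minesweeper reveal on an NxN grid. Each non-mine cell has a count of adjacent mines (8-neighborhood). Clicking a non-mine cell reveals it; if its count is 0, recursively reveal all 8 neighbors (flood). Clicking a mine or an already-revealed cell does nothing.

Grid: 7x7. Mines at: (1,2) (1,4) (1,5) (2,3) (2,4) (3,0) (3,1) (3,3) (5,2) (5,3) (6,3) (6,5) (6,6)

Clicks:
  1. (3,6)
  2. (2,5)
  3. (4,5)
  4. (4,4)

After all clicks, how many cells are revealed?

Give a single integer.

Answer: 11

Derivation:
Click 1 (3,6) count=0: revealed 11 new [(2,5) (2,6) (3,4) (3,5) (3,6) (4,4) (4,5) (4,6) (5,4) (5,5) (5,6)] -> total=11
Click 2 (2,5) count=3: revealed 0 new [(none)] -> total=11
Click 3 (4,5) count=0: revealed 0 new [(none)] -> total=11
Click 4 (4,4) count=2: revealed 0 new [(none)] -> total=11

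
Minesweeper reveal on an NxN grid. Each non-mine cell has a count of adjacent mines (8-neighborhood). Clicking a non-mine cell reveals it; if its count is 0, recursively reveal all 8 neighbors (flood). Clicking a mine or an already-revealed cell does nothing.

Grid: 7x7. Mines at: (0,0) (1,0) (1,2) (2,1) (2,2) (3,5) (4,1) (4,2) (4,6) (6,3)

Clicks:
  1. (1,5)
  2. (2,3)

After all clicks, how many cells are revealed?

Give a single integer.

Answer: 12

Derivation:
Click 1 (1,5) count=0: revealed 12 new [(0,3) (0,4) (0,5) (0,6) (1,3) (1,4) (1,5) (1,6) (2,3) (2,4) (2,5) (2,6)] -> total=12
Click 2 (2,3) count=2: revealed 0 new [(none)] -> total=12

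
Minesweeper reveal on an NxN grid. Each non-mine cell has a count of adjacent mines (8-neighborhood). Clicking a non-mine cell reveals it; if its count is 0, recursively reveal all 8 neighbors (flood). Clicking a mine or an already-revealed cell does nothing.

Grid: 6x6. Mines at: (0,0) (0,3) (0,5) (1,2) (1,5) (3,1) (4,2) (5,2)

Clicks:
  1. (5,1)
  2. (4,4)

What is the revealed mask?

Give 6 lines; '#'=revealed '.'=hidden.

Answer: ......
......
...###
...###
...###
.#.###

Derivation:
Click 1 (5,1) count=2: revealed 1 new [(5,1)] -> total=1
Click 2 (4,4) count=0: revealed 12 new [(2,3) (2,4) (2,5) (3,3) (3,4) (3,5) (4,3) (4,4) (4,5) (5,3) (5,4) (5,5)] -> total=13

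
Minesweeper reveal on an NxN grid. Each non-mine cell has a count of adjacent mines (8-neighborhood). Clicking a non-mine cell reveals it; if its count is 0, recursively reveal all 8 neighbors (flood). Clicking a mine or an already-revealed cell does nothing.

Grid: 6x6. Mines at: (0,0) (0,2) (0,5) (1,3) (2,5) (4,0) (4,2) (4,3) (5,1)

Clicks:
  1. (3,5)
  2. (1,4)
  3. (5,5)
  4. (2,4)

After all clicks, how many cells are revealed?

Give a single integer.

Answer: 8

Derivation:
Click 1 (3,5) count=1: revealed 1 new [(3,5)] -> total=1
Click 2 (1,4) count=3: revealed 1 new [(1,4)] -> total=2
Click 3 (5,5) count=0: revealed 5 new [(3,4) (4,4) (4,5) (5,4) (5,5)] -> total=7
Click 4 (2,4) count=2: revealed 1 new [(2,4)] -> total=8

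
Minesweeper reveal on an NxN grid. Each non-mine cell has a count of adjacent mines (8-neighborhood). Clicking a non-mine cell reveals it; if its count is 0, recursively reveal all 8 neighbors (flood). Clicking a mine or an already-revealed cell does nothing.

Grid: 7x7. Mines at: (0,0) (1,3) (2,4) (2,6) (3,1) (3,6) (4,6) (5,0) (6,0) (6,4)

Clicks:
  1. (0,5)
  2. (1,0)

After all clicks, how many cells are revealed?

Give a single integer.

Answer: 7

Derivation:
Click 1 (0,5) count=0: revealed 6 new [(0,4) (0,5) (0,6) (1,4) (1,5) (1,6)] -> total=6
Click 2 (1,0) count=1: revealed 1 new [(1,0)] -> total=7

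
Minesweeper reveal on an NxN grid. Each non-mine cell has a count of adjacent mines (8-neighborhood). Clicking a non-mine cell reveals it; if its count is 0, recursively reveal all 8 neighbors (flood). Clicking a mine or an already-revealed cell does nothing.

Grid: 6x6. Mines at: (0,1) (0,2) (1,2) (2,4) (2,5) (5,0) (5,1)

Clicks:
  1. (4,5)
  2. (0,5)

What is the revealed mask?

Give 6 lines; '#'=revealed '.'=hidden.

Click 1 (4,5) count=0: revealed 22 new [(1,0) (1,1) (2,0) (2,1) (2,2) (2,3) (3,0) (3,1) (3,2) (3,3) (3,4) (3,5) (4,0) (4,1) (4,2) (4,3) (4,4) (4,5) (5,2) (5,3) (5,4) (5,5)] -> total=22
Click 2 (0,5) count=0: revealed 6 new [(0,3) (0,4) (0,5) (1,3) (1,4) (1,5)] -> total=28

Answer: ...###
##.###
####..
######
######
..####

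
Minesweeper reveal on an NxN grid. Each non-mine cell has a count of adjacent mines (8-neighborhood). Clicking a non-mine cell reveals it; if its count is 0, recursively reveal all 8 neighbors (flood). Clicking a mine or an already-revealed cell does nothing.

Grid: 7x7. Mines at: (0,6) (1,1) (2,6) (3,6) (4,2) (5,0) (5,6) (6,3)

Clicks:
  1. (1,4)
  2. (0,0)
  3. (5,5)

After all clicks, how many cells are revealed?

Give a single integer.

Answer: 23

Derivation:
Click 1 (1,4) count=0: revealed 22 new [(0,2) (0,3) (0,4) (0,5) (1,2) (1,3) (1,4) (1,5) (2,2) (2,3) (2,4) (2,5) (3,2) (3,3) (3,4) (3,5) (4,3) (4,4) (4,5) (5,3) (5,4) (5,5)] -> total=22
Click 2 (0,0) count=1: revealed 1 new [(0,0)] -> total=23
Click 3 (5,5) count=1: revealed 0 new [(none)] -> total=23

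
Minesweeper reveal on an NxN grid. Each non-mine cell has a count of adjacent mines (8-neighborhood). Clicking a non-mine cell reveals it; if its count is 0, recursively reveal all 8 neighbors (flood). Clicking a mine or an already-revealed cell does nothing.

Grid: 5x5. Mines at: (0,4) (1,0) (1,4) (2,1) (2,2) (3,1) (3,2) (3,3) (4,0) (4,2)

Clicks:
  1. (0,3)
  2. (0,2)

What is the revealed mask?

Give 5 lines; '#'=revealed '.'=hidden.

Answer: .###.
.###.
.....
.....
.....

Derivation:
Click 1 (0,3) count=2: revealed 1 new [(0,3)] -> total=1
Click 2 (0,2) count=0: revealed 5 new [(0,1) (0,2) (1,1) (1,2) (1,3)] -> total=6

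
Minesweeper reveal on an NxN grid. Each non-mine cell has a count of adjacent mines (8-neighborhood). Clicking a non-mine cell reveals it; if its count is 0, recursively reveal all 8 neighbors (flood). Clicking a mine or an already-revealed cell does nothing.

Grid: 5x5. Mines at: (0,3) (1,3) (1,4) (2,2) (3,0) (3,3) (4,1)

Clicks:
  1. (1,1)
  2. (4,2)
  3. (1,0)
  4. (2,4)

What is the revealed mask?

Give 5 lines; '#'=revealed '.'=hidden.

Click 1 (1,1) count=1: revealed 1 new [(1,1)] -> total=1
Click 2 (4,2) count=2: revealed 1 new [(4,2)] -> total=2
Click 3 (1,0) count=0: revealed 7 new [(0,0) (0,1) (0,2) (1,0) (1,2) (2,0) (2,1)] -> total=9
Click 4 (2,4) count=3: revealed 1 new [(2,4)] -> total=10

Answer: ###..
###..
##..#
.....
..#..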